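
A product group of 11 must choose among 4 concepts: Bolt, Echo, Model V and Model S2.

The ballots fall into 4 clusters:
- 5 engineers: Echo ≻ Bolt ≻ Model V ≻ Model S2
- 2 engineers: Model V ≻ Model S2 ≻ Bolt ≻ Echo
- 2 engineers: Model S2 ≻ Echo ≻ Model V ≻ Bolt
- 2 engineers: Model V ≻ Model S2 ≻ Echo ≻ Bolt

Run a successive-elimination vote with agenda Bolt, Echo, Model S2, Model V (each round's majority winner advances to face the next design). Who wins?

Round 1: Bolt vs Echo — 2–9, Echo advances.
Round 2: Echo vs Model S2 — 5–6, Model S2 advances.
Round 3: Model S2 vs Model V — 2–9, Model V advances.
Model V survives the agenda.

Model V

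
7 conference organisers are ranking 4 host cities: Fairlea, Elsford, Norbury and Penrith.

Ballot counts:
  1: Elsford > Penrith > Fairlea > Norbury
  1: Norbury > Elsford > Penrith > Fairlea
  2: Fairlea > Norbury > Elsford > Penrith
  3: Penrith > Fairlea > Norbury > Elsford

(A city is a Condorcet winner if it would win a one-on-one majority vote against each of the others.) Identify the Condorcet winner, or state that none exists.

none

Head-to-head results (7 organisers):
Fairlea–Elsford: Fairlea 5–2.
Fairlea–Norbury: Fairlea 6–1.
Fairlea vs Penrith: Penrith, 5–2.
Elsford vs Norbury: Norbury, 6–1.
Elsford vs Penrith: Elsford wins 4–3.
Norbury vs Penrith: Penrith, 4–3.
Every city loses at least once (Fairlea loses to Penrith; Elsford loses to Fairlea; Norbury loses to Fairlea; Penrith loses to Elsford). The majority relation contains the cycle Fairlea → Elsford → Penrith → Fairlea, so there is no Condorcet winner.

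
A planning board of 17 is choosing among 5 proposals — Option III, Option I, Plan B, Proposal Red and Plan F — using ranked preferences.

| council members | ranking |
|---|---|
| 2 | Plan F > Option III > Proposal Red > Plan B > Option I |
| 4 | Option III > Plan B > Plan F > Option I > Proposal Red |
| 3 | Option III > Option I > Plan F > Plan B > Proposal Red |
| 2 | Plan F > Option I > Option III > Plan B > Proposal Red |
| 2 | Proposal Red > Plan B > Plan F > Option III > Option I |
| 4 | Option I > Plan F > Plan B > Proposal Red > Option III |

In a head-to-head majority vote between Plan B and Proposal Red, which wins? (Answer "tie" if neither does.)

Ballots ranking Plan B above Proposal Red: 4 + 3 + 2 + 4 = 13.
Ballots ranking Proposal Red above Plan B: 17 − 13 = 4.
Plan B wins the head-to-head 13–4.

Plan B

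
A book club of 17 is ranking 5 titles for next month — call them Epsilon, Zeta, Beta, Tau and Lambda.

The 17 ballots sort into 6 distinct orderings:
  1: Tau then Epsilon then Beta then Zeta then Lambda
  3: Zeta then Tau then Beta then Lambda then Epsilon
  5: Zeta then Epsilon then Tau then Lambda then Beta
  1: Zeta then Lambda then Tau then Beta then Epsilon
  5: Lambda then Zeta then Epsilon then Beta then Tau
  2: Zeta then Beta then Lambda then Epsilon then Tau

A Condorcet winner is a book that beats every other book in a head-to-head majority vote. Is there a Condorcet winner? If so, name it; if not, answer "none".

Pairwise majorities:
Epsilon vs Zeta: Epsilon preferred on 1 ballot; Zeta wins 16–1.
Epsilon vs Beta: Epsilon preferred on 1+5+5 = 11 ballots; Epsilon wins 11–6.
Epsilon vs Tau: 5+5+2 = 12 for Epsilon, 5 for Tau — Epsilon by 12–5.
Epsilon vs Lambda: Epsilon is ranked higher on 1+5 = 6 ballots, Lambda on 11. Lambda wins 11–6.
Zeta vs Beta: 3+5+1+5+2 = 16 for Zeta, 1 for Beta — Zeta by 16–1.
Zeta vs Tau: 3+5+1+5+2 = 16 for Zeta, 1 for Tau — Zeta by 16–1.
Zeta vs Lambda: 1+3+5+1+2 = 12 for Zeta, 5 for Lambda — Zeta by 12–5.
Beta vs Tau: 5+2 = 7 for Beta, 10 for Tau — Tau by 10–7.
Beta vs Lambda: Beta preferred on 1+3+2 = 6 ballots; Lambda wins 11–6.
Tau vs Lambda: 9 to 8, Tau.
Zeta defeats every rival head-to-head and is the Condorcet winner.

Zeta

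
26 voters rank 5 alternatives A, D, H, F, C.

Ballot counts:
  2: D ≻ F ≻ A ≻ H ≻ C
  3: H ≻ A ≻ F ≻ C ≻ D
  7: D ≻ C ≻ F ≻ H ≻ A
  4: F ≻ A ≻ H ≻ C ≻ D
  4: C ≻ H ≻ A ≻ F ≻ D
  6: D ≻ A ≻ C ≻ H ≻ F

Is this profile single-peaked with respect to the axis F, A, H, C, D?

no

Axis positions: F=1, A=2, H=3, C=4, D=5.
Group 1: ranking walks positions 5-1-2-3-4; F is ranked above C even though C lies between F and the peak D on the axis — preferences dip and rise again. Not single-peaked.
Group 2 (peak H at position 3): ranking walks positions 3-2-1-4-5, expanding outward from the peak — single-peaked.
Group 3: ranking walks positions 5-4-1-3-2; F is ranked above H even though H lies between F and the peak D on the axis — preferences dip and rise again. Not single-peaked.
Group 4 (peak F at position 1): ranking walks positions 1-2-3-4-5, expanding outward from the peak — single-peaked.
Group 5 (peak C at position 4): ranking walks positions 4-3-2-1-5, expanding outward from the peak — single-peaked.
Group 6: ranking walks positions 5-2-4-3-1; A is ranked above C even though C lies between A and the peak D on the axis — preferences dip and rise again. Not single-peaked.
Group 1 violates single-peakedness, so the profile is not single-peaked on this axis.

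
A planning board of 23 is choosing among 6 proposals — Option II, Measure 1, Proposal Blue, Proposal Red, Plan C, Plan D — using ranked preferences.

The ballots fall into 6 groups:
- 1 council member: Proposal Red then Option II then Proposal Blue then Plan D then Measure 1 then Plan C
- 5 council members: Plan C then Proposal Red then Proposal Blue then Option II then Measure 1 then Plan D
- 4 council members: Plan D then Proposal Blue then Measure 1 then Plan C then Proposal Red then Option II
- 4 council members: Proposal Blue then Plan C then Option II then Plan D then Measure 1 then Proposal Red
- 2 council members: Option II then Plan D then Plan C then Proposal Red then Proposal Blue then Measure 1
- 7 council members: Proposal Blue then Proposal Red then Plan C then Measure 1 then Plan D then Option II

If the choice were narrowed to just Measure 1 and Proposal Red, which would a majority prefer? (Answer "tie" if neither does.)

Proposal Red

Ballots ranking Measure 1 above Proposal Red: 4 + 4 = 8.
Ballots ranking Proposal Red above Measure 1: 23 − 8 = 15.
Proposal Red wins the head-to-head 15–8.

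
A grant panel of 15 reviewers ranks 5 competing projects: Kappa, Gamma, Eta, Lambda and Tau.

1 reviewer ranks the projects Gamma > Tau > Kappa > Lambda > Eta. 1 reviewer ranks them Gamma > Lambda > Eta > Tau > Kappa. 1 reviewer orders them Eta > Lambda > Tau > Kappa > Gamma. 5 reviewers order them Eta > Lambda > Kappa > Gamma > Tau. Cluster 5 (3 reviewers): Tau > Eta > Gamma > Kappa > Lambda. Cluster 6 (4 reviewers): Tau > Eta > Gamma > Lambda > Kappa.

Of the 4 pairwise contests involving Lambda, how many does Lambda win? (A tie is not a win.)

Lambda against each rival (15 reviewers):
Lambda vs Kappa: Lambda is ranked higher on 1+1+5+4 = 11 ballots, Kappa on 4. Lambda wins 11–4.
Lambda vs Gamma: 6 to 9, Gamma.
Lambda vs Eta: Lambda is ranked higher on 1+1 = 2 ballots, Eta on 13. Eta wins 13–2.
Lambda vs Tau: Lambda preferred on 1+1+5 = 7 ballots; Tau wins 8–7.
Lambda beats Kappa; loses to Gamma, Eta, Tau — 1 pairwise win.

1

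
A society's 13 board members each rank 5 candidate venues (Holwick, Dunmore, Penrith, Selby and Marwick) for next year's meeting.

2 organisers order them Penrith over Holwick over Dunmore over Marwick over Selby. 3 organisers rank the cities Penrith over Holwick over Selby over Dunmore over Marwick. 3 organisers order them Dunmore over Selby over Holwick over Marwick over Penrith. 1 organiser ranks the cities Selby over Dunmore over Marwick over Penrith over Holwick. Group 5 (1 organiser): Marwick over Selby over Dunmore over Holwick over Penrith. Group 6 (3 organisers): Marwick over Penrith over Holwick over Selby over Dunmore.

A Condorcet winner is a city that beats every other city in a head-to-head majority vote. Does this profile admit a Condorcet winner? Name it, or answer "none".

Head-to-head results (13 organisers):
Holwick vs Dunmore: Holwick wins 8–5.
Holwick vs Penrith: Penrith, 9–4.
Holwick–Selby: Holwick 8–5.
Holwick vs Marwick: Holwick wins 8–5.
Dunmore vs Penrith: Penrith wins 8–5.
Dunmore vs Selby: Selby wins 8–5.
Dunmore–Marwick: Dunmore 9–4.
Penrith–Selby: Penrith 8–5.
Penrith vs Marwick: Marwick wins 8–5.
Selby–Marwick: Selby 7–6.
Each city drops at least one matchup (Holwick loses to Penrith; Dunmore loses to Holwick; Penrith loses to Marwick; Selby loses to Holwick; Marwick loses to Holwick); the cycle Holwick > Marwick > Penrith > Holwick rules out a Condorcet winner.

none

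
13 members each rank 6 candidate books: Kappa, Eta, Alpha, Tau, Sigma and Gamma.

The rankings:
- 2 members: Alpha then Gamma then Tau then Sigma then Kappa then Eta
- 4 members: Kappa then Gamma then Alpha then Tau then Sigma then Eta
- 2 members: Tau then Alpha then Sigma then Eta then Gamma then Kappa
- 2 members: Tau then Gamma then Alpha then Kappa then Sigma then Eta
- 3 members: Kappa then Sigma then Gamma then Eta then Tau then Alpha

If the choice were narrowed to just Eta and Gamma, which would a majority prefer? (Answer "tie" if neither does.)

Ballots ranking Eta above Gamma: 2.
Ballots ranking Gamma above Eta: 13 − 2 = 11.
Gamma wins the head-to-head 11–2.

Gamma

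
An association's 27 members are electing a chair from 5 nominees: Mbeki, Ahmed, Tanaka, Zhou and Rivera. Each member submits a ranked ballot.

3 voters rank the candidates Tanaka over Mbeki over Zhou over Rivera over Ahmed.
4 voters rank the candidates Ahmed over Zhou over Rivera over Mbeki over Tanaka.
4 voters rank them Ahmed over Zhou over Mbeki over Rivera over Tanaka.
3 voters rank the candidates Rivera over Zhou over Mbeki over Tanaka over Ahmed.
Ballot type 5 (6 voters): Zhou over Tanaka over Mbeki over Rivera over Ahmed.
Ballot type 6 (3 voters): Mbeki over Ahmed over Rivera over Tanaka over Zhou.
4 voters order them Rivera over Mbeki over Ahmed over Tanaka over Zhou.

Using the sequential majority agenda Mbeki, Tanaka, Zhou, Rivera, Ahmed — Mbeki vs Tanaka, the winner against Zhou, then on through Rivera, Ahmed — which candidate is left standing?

Ahmed

Round 1: Mbeki vs Tanaka — 18–9, Mbeki advances.
Round 2: Mbeki vs Zhou — 10–17, Zhou advances.
Round 3: Zhou vs Rivera — 17–10, Zhou advances.
Round 4: Zhou vs Ahmed — 12–15, Ahmed advances.
Ahmed survives the agenda.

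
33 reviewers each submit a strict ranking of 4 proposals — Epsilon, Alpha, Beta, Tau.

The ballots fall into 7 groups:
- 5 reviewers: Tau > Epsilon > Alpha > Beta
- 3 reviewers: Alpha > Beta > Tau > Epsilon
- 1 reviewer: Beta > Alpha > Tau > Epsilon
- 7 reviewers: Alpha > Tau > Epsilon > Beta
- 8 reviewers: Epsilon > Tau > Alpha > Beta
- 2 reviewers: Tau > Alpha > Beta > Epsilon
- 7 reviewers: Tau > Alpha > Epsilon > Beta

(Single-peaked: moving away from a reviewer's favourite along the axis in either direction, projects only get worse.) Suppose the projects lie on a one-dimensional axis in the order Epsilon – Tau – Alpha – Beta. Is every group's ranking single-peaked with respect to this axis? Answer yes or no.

yes

Axis positions: Epsilon=1, Tau=2, Alpha=3, Beta=4.
Group 1 (peak Tau at position 2): ranking walks positions 2-1-3-4, expanding outward from the peak — single-peaked.
Group 2 (peak Alpha at position 3): ranking walks positions 3-4-2-1, expanding outward from the peak — single-peaked.
Group 3 (peak Beta at position 4): ranking walks positions 4-3-2-1, expanding outward from the peak — single-peaked.
Group 4 (peak Alpha at position 3): ranking walks positions 3-2-1-4, expanding outward from the peak — single-peaked.
Group 5 (peak Epsilon at position 1): ranking walks positions 1-2-3-4, expanding outward from the peak — single-peaked.
Group 6 (peak Tau at position 2): ranking walks positions 2-3-4-1, expanding outward from the peak — single-peaked.
Group 7 (peak Tau at position 2): ranking walks positions 2-3-1-4, expanding outward from the peak — single-peaked.
Every ranking is single-peaked on this axis.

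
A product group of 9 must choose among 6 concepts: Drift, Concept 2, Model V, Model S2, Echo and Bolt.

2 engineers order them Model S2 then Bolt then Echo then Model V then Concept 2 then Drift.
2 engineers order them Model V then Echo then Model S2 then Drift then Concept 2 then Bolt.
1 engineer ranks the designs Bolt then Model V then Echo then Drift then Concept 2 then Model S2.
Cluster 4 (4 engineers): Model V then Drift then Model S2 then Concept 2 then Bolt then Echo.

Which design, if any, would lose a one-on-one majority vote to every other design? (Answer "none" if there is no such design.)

Pairwise majorities:
Drift vs Concept 2: Drift is ranked higher on 2+1+4 = 7 ballots, Concept 2 on 2. Drift wins 7–2.
Drift vs Model V: Model V wins 9–0.
Drift vs Model S2: 1+4 = 5 for Drift, 4 for Model S2 — Drift by 5–4.
Drift vs Echo: Drift preferred on 4 ballots; Echo wins 5–4.
Drift vs Bolt: 6 to 3, Drift.
Concept 2–Model V: Model V 9–0.
Concept 2 vs Model S2: 1 to 8, Model S2.
Concept 2 vs Echo: Concept 2 preferred on 4 ballots; Echo wins 5–4.
Concept 2 vs Bolt: 2+4 = 6 for Concept 2, 3 for Bolt — Concept 2 by 6–3.
Model V vs Model S2: Model V is ranked higher on 2+1+4 = 7 ballots, Model S2 on 2. Model V wins 7–2.
Model V vs Echo: Model V is ranked higher on 2+1+4 = 7 ballots, Echo on 2. Model V wins 7–2.
Model V vs Bolt: Model V preferred on 2+4 = 6 ballots; Model V wins 6–3.
Model S2 vs Echo: Model S2 wins 6–3.
Model S2 vs Bolt: 8 to 1, Model S2.
Echo–Bolt: Bolt 7–2.
No design is winless: Drift beats Concept 2; Concept 2 beats Bolt; Model V beats Drift; Model S2 beats Concept 2; Echo beats Drift; Bolt beats Echo. There is no Condorcet loser.

none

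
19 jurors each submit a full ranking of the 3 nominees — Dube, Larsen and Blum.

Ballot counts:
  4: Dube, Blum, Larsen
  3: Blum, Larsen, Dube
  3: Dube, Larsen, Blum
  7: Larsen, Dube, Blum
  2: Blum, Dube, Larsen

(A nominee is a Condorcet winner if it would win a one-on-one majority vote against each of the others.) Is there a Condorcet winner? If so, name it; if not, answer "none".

Pairwise majorities:
Dube–Larsen: Larsen 10–9.
Dube vs Blum: Dube preferred on 4+3+7 = 14 ballots; Dube wins 14–5.
Larsen–Blum: Larsen 10–9.
Larsen wins every pairwise contest, so Larsen is the Condorcet winner.

Larsen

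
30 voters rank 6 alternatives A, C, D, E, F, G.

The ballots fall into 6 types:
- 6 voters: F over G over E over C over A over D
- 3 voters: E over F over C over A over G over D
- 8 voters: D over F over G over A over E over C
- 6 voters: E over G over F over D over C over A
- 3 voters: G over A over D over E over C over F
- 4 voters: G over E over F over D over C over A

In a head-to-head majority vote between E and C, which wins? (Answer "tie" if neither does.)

Ballots ranking E above C: 6 + 3 + 8 + 6 + 3 + 4 = 30.
Ballots ranking C above E: 30 − 30 = 0.
E wins the head-to-head 30–0.

E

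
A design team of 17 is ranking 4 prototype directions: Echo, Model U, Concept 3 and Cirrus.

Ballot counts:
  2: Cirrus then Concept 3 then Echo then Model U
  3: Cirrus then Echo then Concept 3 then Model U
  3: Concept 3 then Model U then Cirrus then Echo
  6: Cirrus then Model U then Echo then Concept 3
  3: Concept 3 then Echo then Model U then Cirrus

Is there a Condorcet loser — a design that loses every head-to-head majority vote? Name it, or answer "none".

Pairwise majorities:
Echo vs Model U: Echo is ranked higher on 2+3+3 = 8 ballots, Model U on 9. Model U wins 9–8.
Echo–Concept 3: Echo 9–8.
Echo vs Cirrus: 3 for Echo, 14 for Cirrus — Cirrus by 14–3.
Model U vs Concept 3: Model U preferred on 6 ballots; Concept 3 wins 11–6.
Model U vs Cirrus: Cirrus wins 11–6.
Concept 3 vs Cirrus: Concept 3 preferred on 3+3 = 6 ballots; Cirrus wins 11–6.
Every design wins at least one matchup (Echo beats Concept 3; Model U beats Echo; Concept 3 beats Model U; Cirrus beats Echo), so there is no Condorcet loser.

none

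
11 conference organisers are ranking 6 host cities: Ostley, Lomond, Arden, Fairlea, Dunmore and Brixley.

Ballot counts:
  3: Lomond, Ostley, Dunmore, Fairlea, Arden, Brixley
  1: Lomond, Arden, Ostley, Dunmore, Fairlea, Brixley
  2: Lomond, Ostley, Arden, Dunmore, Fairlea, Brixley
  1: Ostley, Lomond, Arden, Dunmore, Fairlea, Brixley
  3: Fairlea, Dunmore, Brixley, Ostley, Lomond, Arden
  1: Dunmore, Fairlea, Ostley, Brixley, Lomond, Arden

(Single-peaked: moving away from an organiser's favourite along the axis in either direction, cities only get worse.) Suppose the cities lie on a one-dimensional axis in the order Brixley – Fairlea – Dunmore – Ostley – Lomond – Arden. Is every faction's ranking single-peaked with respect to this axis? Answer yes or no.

yes

Axis positions: Brixley=1, Fairlea=2, Dunmore=3, Ostley=4, Lomond=5, Arden=6.
Faction 1 (peak Lomond at position 5): ranking walks positions 5-4-3-2-6-1, expanding outward from the peak — single-peaked.
Faction 2 (peak Lomond at position 5): ranking walks positions 5-6-4-3-2-1, expanding outward from the peak — single-peaked.
Faction 3 (peak Lomond at position 5): ranking walks positions 5-4-6-3-2-1, expanding outward from the peak — single-peaked.
Faction 4 (peak Ostley at position 4): ranking walks positions 4-5-6-3-2-1, expanding outward from the peak — single-peaked.
Faction 5 (peak Fairlea at position 2): ranking walks positions 2-3-1-4-5-6, expanding outward from the peak — single-peaked.
Faction 6 (peak Dunmore at position 3): ranking walks positions 3-2-4-1-5-6, expanding outward from the peak — single-peaked.
Every ranking is single-peaked on this axis.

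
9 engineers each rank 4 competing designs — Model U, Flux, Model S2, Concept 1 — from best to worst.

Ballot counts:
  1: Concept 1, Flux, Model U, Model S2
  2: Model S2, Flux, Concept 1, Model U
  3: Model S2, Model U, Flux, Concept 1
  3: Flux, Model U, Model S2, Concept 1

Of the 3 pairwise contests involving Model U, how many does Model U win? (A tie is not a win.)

1

Model U against each rival (9 engineers):
Model U vs Flux: 3 for Model U, 6 for Flux — Flux by 6–3.
Model U–Model S2: Model S2 5–4.
Model U vs Concept 1: 3+3 = 6 for Model U, 3 for Concept 1 — Model U by 6–3.
Model U beats Concept 1; loses to Flux, Model S2 — 1 pairwise win.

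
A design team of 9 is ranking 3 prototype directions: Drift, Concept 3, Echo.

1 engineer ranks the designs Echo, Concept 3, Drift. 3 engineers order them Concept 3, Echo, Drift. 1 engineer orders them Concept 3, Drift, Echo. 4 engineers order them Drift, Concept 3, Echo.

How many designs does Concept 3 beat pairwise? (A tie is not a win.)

Concept 3 against each rival (9 engineers):
Concept 3 vs Drift: Concept 3 wins 5–4.
Concept 3 vs Echo: Concept 3, 8–1.
Concept 3 beats Drift, Echo — 2 pairwise wins.

2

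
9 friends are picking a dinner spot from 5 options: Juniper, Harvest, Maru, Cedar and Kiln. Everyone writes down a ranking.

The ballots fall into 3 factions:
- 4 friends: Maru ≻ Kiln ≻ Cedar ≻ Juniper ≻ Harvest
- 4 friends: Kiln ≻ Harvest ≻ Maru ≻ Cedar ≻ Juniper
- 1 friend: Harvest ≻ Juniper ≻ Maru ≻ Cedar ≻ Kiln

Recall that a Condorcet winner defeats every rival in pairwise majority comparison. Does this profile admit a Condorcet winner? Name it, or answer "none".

Pairwise majorities:
Juniper vs Harvest: Juniper is ranked higher on 4 ballots, Harvest on 5. Harvest wins 5–4.
Juniper vs Maru: 1 to 8, Maru.
Juniper vs Cedar: 1 for Juniper, 8 for Cedar — Cedar by 8–1.
Juniper vs Kiln: Juniper preferred on 1 ballot; Kiln wins 8–1.
Harvest vs Maru: Harvest is ranked higher on 4+1 = 5 ballots, Maru on 4. Harvest wins 5–4.
Harvest vs Cedar: 4+1 = 5 for Harvest, 4 for Cedar — Harvest by 5–4.
Harvest vs Kiln: Harvest is ranked higher on 1 ballot, Kiln on 8. Kiln wins 8–1.
Maru vs Cedar: Maru preferred on 4+4+1 = 9 ballots; Maru wins 9–0.
Maru vs Kiln: Maru is ranked higher on 4+1 = 5 ballots, Kiln on 4. Maru wins 5–4.
Cedar vs Kiln: 1 for Cedar, 8 for Kiln — Kiln by 8–1.
Every restaurant loses at least once (Juniper loses to Harvest; Harvest loses to Kiln; Maru loses to Harvest; Cedar loses to Harvest; Kiln loses to Maru). The majority relation contains the cycle Harvest > Maru > Kiln > Harvest, so there is no Condorcet winner.

none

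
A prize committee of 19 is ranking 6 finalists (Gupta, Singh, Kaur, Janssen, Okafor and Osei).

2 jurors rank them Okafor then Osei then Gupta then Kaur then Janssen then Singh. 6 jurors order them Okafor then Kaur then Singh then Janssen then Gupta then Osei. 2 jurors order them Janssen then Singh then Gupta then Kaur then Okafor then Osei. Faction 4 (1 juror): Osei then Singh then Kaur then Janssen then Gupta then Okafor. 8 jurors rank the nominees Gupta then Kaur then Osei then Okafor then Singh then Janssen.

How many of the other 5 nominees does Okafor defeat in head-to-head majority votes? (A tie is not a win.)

3

Okafor against each rival (19 jurors):
Okafor–Gupta: Gupta 11–8.
Okafor vs Singh: 16 to 3, Okafor.
Okafor vs Kaur: Kaur wins 11–8.
Okafor vs Janssen: 2+6+8 = 16 for Okafor, 3 for Janssen — Okafor by 16–3.
Okafor vs Osei: Okafor wins 10–9.
Okafor beats Singh, Janssen, Osei; loses to Gupta, Kaur — 3 pairwise wins.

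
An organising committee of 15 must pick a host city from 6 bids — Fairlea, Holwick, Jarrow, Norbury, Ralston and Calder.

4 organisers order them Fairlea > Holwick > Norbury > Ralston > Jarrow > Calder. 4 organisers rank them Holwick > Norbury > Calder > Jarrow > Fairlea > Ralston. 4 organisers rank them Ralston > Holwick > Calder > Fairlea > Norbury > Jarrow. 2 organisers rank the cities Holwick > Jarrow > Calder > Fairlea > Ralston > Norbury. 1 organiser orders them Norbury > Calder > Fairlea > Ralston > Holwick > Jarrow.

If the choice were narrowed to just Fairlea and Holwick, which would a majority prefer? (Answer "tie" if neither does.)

Ballots ranking Fairlea above Holwick: 4 + 1 = 5.
Ballots ranking Holwick above Fairlea: 15 − 5 = 10.
Holwick wins the head-to-head 10–5.

Holwick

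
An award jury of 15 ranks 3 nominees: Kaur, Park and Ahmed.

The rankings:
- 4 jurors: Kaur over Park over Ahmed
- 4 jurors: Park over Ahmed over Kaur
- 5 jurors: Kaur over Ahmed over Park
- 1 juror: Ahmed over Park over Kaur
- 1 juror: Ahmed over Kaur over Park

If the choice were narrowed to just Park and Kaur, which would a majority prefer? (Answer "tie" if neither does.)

Ballots ranking Park above Kaur: 4 + 1 = 5.
Ballots ranking Kaur above Park: 15 − 5 = 10.
Kaur wins the head-to-head 10–5.

Kaur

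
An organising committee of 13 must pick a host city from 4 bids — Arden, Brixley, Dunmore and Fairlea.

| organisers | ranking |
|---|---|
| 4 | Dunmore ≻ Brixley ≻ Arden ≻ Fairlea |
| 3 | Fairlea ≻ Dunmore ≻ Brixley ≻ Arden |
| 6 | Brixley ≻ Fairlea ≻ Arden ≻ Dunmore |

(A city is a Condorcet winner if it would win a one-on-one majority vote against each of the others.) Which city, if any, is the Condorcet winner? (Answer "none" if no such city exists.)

none

Pairwise majorities:
Arden vs Brixley: Arden preferred on 0 ballots; Brixley wins 13–0.
Arden vs Dunmore: Arden is ranked higher on 6 ballots, Dunmore on 7. Dunmore wins 7–6.
Arden vs Fairlea: Arden is ranked higher on 4 ballots, Fairlea on 9. Fairlea wins 9–4.
Brixley–Dunmore: Dunmore 7–6.
Brixley vs Fairlea: Brixley wins 10–3.
Dunmore vs Fairlea: Dunmore is ranked higher on 4 ballots, Fairlea on 9. Fairlea wins 9–4.
No city is unbeaten: Arden loses to Brixley; Brixley loses to Dunmore; Dunmore loses to Fairlea; Fairlea loses to Brixley. In particular Brixley beats Fairlea beats Dunmore beats Brixley is a majority cycle — no Condorcet winner exists.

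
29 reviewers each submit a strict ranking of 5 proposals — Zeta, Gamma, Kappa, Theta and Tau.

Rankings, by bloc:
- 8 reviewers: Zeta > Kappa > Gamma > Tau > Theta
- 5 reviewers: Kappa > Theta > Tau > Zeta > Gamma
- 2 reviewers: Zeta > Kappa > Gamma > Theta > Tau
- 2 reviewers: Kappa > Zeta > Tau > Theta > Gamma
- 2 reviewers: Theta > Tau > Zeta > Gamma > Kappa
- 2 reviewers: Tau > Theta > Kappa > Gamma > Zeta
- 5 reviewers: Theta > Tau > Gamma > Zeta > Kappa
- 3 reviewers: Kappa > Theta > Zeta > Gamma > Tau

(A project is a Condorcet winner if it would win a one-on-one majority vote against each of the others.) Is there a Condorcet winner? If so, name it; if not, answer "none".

Check each pair by majority over 29 ballots:
Zeta vs Gamma: 22 to 7, Zeta.
Zeta vs Kappa: Zeta is ranked higher on 8+2+2+5 = 17 ballots, Kappa on 12. Zeta wins 17–12.
Zeta vs Theta: Zeta is ranked higher on 8+2+2 = 12 ballots, Theta on 17. Theta wins 17–12.
Zeta vs Tau: 8+2+2+3 = 15 for Zeta, 14 for Tau — Zeta by 15–14.
Gamma vs Kappa: 7 to 22, Kappa.
Gamma vs Theta: Gamma preferred on 8+2 = 10 ballots; Theta wins 19–10.
Gamma vs Tau: Gamma is ranked higher on 8+2+3 = 13 ballots, Tau on 16. Tau wins 16–13.
Kappa vs Theta: Kappa preferred on 8+5+2+2+3 = 20 ballots; Kappa wins 20–9.
Kappa vs Tau: 20 to 9, Kappa.
Theta vs Tau: 5+2+2+5+3 = 17 for Theta, 12 for Tau — Theta by 17–12.
Every project loses at least once (Zeta loses to Theta; Gamma loses to Zeta; Kappa loses to Zeta; Theta loses to Kappa; Tau loses to Zeta). The majority relation contains the cycle Zeta → Kappa → Theta → Zeta, so there is no Condorcet winner.

none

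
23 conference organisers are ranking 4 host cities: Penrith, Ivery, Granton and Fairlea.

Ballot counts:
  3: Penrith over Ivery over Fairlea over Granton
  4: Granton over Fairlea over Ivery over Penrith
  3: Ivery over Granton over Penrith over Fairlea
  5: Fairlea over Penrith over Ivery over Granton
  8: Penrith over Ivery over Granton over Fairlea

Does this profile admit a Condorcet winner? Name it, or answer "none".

Pairwise majorities:
Penrith–Ivery: Penrith 16–7.
Penrith vs Granton: Penrith wins 16–7.
Penrith vs Fairlea: Penrith, 14–9.
Ivery vs Granton: Ivery wins 19–4.
Ivery vs Fairlea: Ivery, 14–9.
Granton–Fairlea: Granton 15–8.
Penrith wins every pairwise contest, so Penrith is the Condorcet winner.

Penrith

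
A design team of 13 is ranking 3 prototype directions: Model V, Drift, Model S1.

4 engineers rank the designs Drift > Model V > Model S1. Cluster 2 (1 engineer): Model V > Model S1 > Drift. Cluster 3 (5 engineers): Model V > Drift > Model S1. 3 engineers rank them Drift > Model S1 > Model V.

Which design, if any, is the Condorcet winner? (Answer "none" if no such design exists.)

Check each pair by majority over 13 ballots:
Model V–Drift: Drift 7–6.
Model V vs Model S1: 4+1+5 = 10 for Model V, 3 for Model S1 — Model V by 10–3.
Drift–Model S1: Drift 12–1.
Drift wins every pairwise contest, so Drift is the Condorcet winner.

Drift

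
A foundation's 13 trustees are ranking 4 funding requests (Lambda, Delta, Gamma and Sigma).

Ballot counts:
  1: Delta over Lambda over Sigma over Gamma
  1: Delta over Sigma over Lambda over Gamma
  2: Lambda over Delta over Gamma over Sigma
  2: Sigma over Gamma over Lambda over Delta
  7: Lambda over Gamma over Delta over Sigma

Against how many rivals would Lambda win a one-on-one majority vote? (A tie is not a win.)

Lambda against each rival (13 reviewers):
Lambda vs Delta: Lambda preferred on 2+2+7 = 11 ballots; Lambda wins 11–2.
Lambda vs Gamma: Lambda wins 11–2.
Lambda–Sigma: Lambda 10–3.
Lambda beats Delta, Gamma, Sigma — 3 pairwise wins.

3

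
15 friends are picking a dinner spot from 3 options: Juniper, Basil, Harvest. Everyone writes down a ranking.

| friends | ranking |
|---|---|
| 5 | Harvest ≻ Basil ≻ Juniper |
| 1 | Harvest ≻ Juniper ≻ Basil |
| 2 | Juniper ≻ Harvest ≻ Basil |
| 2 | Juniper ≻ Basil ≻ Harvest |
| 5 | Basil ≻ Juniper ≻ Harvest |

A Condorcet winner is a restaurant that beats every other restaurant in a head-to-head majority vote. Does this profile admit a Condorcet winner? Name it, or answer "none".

none

Check each pair by majority over 15 ballots:
Juniper vs Basil: 5 to 10, Basil.
Juniper vs Harvest: Juniper is ranked higher on 2+2+5 = 9 ballots, Harvest on 6. Juniper wins 9–6.
Basil vs Harvest: Basil is ranked higher on 2+5 = 7 ballots, Harvest on 8. Harvest wins 8–7.
No restaurant is unbeaten: Juniper loses to Basil; Basil loses to Harvest; Harvest loses to Juniper. In particular Juniper > Harvest > Basil > Juniper is a majority cycle — no Condorcet winner exists.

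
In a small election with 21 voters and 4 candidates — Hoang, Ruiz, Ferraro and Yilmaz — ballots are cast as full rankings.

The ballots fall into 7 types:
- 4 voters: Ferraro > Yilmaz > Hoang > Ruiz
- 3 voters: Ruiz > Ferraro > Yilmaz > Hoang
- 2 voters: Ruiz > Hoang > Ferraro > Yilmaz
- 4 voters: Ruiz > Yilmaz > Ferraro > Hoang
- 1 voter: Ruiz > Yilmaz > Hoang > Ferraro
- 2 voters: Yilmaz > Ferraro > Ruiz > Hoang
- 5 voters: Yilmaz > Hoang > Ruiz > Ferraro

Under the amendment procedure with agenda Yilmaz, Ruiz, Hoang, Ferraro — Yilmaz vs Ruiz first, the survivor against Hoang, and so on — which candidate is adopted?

Round 1: Yilmaz vs Ruiz — 11–10, Yilmaz advances.
Round 2: Yilmaz vs Hoang — 19–2, Yilmaz advances.
Round 3: Yilmaz vs Ferraro — 12–9, Yilmaz advances.
Yilmaz survives the agenda.

Yilmaz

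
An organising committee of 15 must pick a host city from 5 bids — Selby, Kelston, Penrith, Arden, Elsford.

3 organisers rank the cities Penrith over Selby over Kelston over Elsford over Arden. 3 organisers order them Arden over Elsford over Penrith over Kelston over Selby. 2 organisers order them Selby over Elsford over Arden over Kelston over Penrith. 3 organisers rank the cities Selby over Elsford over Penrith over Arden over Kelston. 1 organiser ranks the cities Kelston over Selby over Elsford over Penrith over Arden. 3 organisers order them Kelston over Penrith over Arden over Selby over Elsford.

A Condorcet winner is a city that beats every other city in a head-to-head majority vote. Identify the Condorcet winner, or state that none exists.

none

Pairwise majorities:
Selby–Kelston: Selby 8–7.
Selby–Penrith: Penrith 9–6.
Selby–Arden: Selby 9–6.
Selby vs Elsford: Selby wins 12–3.
Kelston–Penrith: Penrith 9–6.
Kelston vs Arden: Arden wins 8–7.
Kelston–Elsford: Elsford 8–7.
Penrith vs Arden: Penrith, 10–5.
Penrith vs Elsford: Elsford wins 9–6.
Arden–Elsford: Elsford 9–6.
Every city loses at least once (Selby loses to Penrith; Kelston loses to Selby; Penrith loses to Elsford; Arden loses to Selby; Elsford loses to Selby). The majority relation contains the cycle Selby beats Elsford beats Penrith beats Selby, so there is no Condorcet winner.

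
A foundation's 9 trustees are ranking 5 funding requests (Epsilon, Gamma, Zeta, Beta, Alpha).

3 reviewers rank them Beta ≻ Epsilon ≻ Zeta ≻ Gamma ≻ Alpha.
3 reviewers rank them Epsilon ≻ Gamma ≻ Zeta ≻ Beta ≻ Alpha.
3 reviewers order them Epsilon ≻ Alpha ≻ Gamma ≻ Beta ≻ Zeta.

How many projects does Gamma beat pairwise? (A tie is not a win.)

Gamma against each rival (9 reviewers):
Gamma vs Epsilon: 0 for Gamma, 9 for Epsilon — Epsilon by 9–0.
Gamma vs Zeta: Gamma, 6–3.
Gamma vs Beta: Gamma is ranked higher on 3+3 = 6 ballots, Beta on 3. Gamma wins 6–3.
Gamma vs Alpha: 6 to 3, Gamma.
Gamma beats Zeta, Beta, Alpha; loses to Epsilon — 3 pairwise wins.

3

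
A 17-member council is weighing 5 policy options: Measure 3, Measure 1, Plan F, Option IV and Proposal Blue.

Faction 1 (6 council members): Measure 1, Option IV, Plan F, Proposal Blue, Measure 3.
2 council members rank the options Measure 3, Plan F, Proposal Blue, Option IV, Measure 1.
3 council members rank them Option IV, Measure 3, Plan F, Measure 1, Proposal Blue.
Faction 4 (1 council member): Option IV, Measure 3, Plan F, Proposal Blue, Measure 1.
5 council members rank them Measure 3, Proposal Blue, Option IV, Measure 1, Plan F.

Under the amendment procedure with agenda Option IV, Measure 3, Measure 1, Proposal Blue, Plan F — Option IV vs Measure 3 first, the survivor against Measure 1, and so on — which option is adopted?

Round 1: Option IV vs Measure 3 — 10–7, Option IV advances.
Round 2: Option IV vs Measure 1 — 11–6, Option IV advances.
Round 3: Option IV vs Proposal Blue — 10–7, Option IV advances.
Round 4: Option IV vs Plan F — 15–2, Option IV advances.
Option IV survives the agenda.

Option IV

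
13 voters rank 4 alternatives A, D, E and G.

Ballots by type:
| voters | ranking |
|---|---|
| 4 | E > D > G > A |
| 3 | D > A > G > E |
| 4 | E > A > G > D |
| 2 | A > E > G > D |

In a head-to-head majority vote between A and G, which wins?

A

Ballots ranking A above G: 3 + 4 + 2 = 9.
Ballots ranking G above A: 13 − 9 = 4.
A wins the head-to-head 9–4.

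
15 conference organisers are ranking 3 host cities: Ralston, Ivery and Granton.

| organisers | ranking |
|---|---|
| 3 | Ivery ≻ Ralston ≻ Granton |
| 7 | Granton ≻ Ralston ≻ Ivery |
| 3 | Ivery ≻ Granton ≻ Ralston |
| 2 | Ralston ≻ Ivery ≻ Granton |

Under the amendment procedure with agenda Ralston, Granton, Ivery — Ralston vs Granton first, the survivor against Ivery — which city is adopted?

Round 1: Ralston vs Granton — 5–10, Granton advances.
Round 2: Granton vs Ivery — 7–8, Ivery advances.
The agenda winner is Ivery.

Ivery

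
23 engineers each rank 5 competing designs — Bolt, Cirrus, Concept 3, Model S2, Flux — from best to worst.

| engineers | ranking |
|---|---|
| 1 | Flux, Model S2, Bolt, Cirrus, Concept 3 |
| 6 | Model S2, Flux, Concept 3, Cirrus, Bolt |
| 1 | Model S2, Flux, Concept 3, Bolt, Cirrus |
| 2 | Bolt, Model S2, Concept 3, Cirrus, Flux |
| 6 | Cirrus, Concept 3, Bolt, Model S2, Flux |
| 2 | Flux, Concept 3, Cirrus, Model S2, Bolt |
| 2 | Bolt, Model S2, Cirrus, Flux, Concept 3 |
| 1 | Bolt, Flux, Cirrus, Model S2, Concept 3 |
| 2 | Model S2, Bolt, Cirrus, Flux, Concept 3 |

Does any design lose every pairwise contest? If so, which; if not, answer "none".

Pairwise majorities:
Bolt–Cirrus: Cirrus 14–9.
Bolt–Concept 3: Concept 3 15–8.
Bolt–Model S2: Model S2 12–11.
Bolt vs Flux: 13 to 10, Bolt.
Cirrus vs Concept 3: Cirrus wins 12–11.
Cirrus vs Model S2: Model S2 wins 14–9.
Cirrus vs Flux: 2+6+2+2 = 12 for Cirrus, 11 for Flux — Cirrus by 12–11.
Concept 3 vs Model S2: Concept 3 preferred on 6+2 = 8 ballots; Model S2 wins 15–8.
Concept 3 vs Flux: 8 to 15, Flux.
Model S2–Flux: Model S2 19–4.
Every design wins at least one matchup (Bolt beats Flux; Cirrus beats Bolt; Concept 3 beats Bolt; Model S2 beats Bolt; Flux beats Concept 3), so there is no Condorcet loser.

none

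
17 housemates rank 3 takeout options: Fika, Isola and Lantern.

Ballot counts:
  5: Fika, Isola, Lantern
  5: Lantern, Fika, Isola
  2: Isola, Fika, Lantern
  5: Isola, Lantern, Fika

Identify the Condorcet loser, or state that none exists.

none

Head-to-head results (17 friends):
Fika vs Isola: 10 to 7, Fika.
Fika vs Lantern: Lantern, 10–7.
Isola vs Lantern: Isola, 12–5.
No restaurant is winless: Fika beats Isola; Isola beats Lantern; Lantern beats Fika. There is no Condorcet loser.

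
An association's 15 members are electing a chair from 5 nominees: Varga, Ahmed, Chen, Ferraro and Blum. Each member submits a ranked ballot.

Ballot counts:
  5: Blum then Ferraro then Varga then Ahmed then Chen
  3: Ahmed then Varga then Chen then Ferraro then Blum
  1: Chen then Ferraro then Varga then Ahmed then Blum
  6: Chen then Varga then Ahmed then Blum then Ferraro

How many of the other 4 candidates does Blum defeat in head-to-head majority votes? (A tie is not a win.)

1

Blum against each rival (15 voters):
Blum vs Varga: Varga, 10–5.
Blum vs Ahmed: 5 for Blum, 10 for Ahmed — Ahmed by 10–5.
Blum vs Chen: Blum preferred on 5 ballots; Chen wins 10–5.
Blum vs Ferraro: 11 to 4, Blum.
Blum beats Ferraro; loses to Varga, Ahmed, Chen — 1 pairwise win.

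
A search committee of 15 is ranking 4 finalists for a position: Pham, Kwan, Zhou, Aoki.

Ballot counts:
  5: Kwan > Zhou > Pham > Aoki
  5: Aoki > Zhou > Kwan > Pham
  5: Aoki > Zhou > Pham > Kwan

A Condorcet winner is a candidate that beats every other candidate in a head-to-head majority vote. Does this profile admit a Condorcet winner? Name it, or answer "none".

Aoki

Head-to-head results (15 committee members):
Pham vs Kwan: 5 to 10, Kwan.
Pham vs Zhou: 0 to 15, Zhou.
Pham vs Aoki: 5 for Pham, 10 for Aoki — Aoki by 10–5.
Kwan vs Zhou: Kwan preferred on 5 ballots; Zhou wins 10–5.
Kwan vs Aoki: 5 for Kwan, 10 for Aoki — Aoki by 10–5.
Zhou vs Aoki: 5 to 10, Aoki.
Only Aoki has no losses; Aoki is the Condorcet winner.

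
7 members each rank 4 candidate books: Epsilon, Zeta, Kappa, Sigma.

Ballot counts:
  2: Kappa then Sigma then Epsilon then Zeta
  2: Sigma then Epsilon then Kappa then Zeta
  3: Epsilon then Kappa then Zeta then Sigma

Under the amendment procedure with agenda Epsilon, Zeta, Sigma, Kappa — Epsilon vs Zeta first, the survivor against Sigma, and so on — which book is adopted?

Kappa

Round 1: Epsilon vs Zeta — 7–0, Epsilon advances.
Round 2: Epsilon vs Sigma — 3–4, Sigma advances.
Round 3: Sigma vs Kappa — 2–5, Kappa advances.
The agenda winner is Kappa.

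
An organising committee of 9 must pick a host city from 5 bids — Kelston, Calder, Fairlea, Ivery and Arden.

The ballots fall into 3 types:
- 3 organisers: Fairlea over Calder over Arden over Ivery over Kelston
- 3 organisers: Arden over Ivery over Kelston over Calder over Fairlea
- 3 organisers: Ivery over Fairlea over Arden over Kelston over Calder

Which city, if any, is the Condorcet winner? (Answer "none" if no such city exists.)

Pairwise majorities:
Kelston vs Calder: Kelston wins 6–3.
Kelston vs Fairlea: Fairlea, 6–3.
Kelston vs Ivery: 0 for Kelston, 9 for Ivery — Ivery by 9–0.
Kelston vs Arden: Kelston is ranked higher on 0 ballots, Arden on 9. Arden wins 9–0.
Calder–Fairlea: Fairlea 6–3.
Calder–Ivery: Ivery 6–3.
Calder–Arden: Arden 6–3.
Fairlea vs Ivery: Ivery, 6–3.
Fairlea vs Arden: Fairlea wins 6–3.
Ivery vs Arden: Arden wins 6–3.
No city is unbeaten: Kelston loses to Fairlea; Calder loses to Kelston; Fairlea loses to Ivery; Ivery loses to Arden; Arden loses to Fairlea. In particular Fairlea beats Arden beats Ivery beats Fairlea is a majority cycle — no Condorcet winner exists.

none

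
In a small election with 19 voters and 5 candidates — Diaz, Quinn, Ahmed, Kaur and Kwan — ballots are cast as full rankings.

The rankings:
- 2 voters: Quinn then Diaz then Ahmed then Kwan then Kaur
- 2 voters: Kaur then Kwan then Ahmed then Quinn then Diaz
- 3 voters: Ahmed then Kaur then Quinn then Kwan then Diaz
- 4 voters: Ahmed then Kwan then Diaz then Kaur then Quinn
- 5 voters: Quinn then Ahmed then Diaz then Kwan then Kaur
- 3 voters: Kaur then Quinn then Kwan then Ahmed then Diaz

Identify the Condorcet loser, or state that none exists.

Pairwise majorities:
Diaz vs Quinn: Quinn, 15–4.
Diaz vs Ahmed: 2 for Diaz, 17 for Ahmed — Ahmed by 17–2.
Diaz vs Kaur: 2+4+5 = 11 for Diaz, 8 for Kaur — Diaz by 11–8.
Diaz–Kwan: Kwan 12–7.
Quinn–Ahmed: Quinn 10–9.
Quinn–Kaur: Kaur 12–7.
Quinn–Kwan: Quinn 13–6.
Ahmed–Kaur: Ahmed 14–5.
Ahmed vs Kwan: Ahmed is ranked higher on 2+3+4+5 = 14 ballots, Kwan on 5. Ahmed wins 14–5.
Kaur vs Kwan: Kwan, 11–8.
No candidate is winless: Diaz beats Kaur; Quinn beats Diaz; Ahmed beats Diaz; Kaur beats Quinn; Kwan beats Diaz. There is no Condorcet loser.

none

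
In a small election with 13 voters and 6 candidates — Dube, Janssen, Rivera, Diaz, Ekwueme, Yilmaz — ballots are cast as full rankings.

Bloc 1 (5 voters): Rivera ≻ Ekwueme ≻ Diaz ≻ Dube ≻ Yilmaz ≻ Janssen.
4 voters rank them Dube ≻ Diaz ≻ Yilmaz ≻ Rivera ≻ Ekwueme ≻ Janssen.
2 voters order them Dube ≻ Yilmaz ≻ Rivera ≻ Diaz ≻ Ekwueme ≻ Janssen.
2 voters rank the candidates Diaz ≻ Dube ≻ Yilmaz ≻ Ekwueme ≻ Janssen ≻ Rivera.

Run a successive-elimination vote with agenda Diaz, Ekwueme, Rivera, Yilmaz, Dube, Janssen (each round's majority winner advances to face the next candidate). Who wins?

Dube

Round 1: Diaz vs Ekwueme — 8–5, Diaz advances.
Round 2: Diaz vs Rivera — 6–7, Rivera advances.
Round 3: Rivera vs Yilmaz — 5–8, Yilmaz advances.
Round 4: Yilmaz vs Dube — 0–13, Dube advances.
Round 5: Dube vs Janssen — 13–0, Dube advances.
Dube survives the agenda.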